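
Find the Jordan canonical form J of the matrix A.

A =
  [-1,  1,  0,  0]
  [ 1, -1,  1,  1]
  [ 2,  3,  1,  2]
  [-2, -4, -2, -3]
J_3(-1) ⊕ J_1(-1)

The characteristic polynomial is
  det(x·I − A) = x^4 + 4*x^3 + 6*x^2 + 4*x + 1 = (x + 1)^4

Eigenvalues and multiplicities (the geometric multiplicity of λ is n − rank(A − λI), which equals the number of Jordan blocks for λ):
  λ = -1: algebraic multiplicity = 4, geometric multiplicity = 2

Determining the block sizes for each eigenvalue:
  λ = -1: with am = 4 and gm = 2, the partition is not yet determined (e.g. several partitions of 4 into 2 parts exist). Let N = A − (-1)·I. Computing rank(N^1) = 2, rank(N^2) = 1, rank(N^3) = 0; the number of blocks of size ≥ j is rank(N^{j−1}) − rank(N^j), giving [2, 1, 1]. So we have 1 block(s) of size 3, 1 block(s) of size 1 → block sizes [3, 1]

Assembling the blocks gives a Jordan form
J =
  [-1,  1,  0,  0]
  [ 0, -1,  1,  0]
  [ 0,  0, -1,  0]
  [ 0,  0,  0, -1]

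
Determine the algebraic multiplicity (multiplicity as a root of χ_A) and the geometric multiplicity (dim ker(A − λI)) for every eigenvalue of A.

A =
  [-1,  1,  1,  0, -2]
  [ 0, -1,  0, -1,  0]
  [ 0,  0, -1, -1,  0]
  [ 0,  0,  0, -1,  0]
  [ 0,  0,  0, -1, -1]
λ = -1: alg = 5, geom = 3

Step 1 — factor the characteristic polynomial to read off the algebraic multiplicities:
  χ_A(x) = (x + 1)^5

Step 2 — compute geometric multiplicities via the rank-nullity identity g(λ) = n − rank(A − λI):
  rank(A − (-1)·I) = 2, so dim ker(A − (-1)·I) = n − 2 = 3

Summary:
  λ = -1: algebraic multiplicity = 5, geometric multiplicity = 3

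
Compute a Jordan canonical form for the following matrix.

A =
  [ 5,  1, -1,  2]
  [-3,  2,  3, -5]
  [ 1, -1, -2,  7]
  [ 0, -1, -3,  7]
J_2(3) ⊕ J_2(3)

The characteristic polynomial is
  det(x·I − A) = x^4 - 12*x^3 + 54*x^2 - 108*x + 81 = (x - 3)^4

Eigenvalues and multiplicities (the geometric multiplicity of λ is n − rank(A − λI), which equals the number of Jordan blocks for λ):
  λ = 3: algebraic multiplicity = 4, geometric multiplicity = 2

Determining the block sizes for each eigenvalue:
  λ = 3: with am = 4 and gm = 2, the partition is not yet determined (e.g. several partitions of 4 into 2 parts exist). Let N = A − (3)·I. Computing rank(N^1) = 2, rank(N^2) = 0; the number of blocks of size ≥ j is rank(N^{j−1}) − rank(N^j), giving [2, 2]. So we have 2 block(s) of size 2 → block sizes [2, 2]

Assembling the blocks gives a Jordan form
J =
  [3, 1, 0, 0]
  [0, 3, 0, 0]
  [0, 0, 3, 1]
  [0, 0, 0, 3]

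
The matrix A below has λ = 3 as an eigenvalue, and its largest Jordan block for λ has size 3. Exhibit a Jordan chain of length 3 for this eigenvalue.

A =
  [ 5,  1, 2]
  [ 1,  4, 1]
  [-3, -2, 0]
A Jordan chain for λ = 3 of length 3:
v_1 = (-1, 0, 1)ᵀ
v_2 = (2, 1, -3)ᵀ
v_3 = (1, 0, 0)ᵀ

Let N = A − (3)·I. We want v_3 with N^3 v_3 = 0 but N^2 v_3 ≠ 0; then v_{j-1} := N · v_j for j = 3, …, 2.

Pick v_3 = (1, 0, 0)ᵀ.
Then v_2 = N · v_3 = (2, 1, -3)ᵀ.
Then v_1 = N · v_2 = (-1, 0, 1)ᵀ.

Sanity check: (A − (3)·I) v_1 = (0, 0, 0)ᵀ = 0. ✓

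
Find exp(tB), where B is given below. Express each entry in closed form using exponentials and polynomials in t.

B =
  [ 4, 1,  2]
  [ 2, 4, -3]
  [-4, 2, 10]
e^{tB} =
  [-t^2*exp(6*t) - 2*t*exp(6*t) + exp(6*t), t*exp(6*t), t^2*exp(6*t)/2 + 2*t*exp(6*t)]
  [2*t^2*exp(6*t) + 2*t*exp(6*t), -2*t*exp(6*t) + exp(6*t), -t^2*exp(6*t) - 3*t*exp(6*t)]
  [-2*t^2*exp(6*t) - 4*t*exp(6*t), 2*t*exp(6*t), t^2*exp(6*t) + 4*t*exp(6*t) + exp(6*t)]

Strategy: write B = P · J · P⁻¹ where J is a Jordan canonical form, so e^{tB} = P · e^{tJ} · P⁻¹, and e^{tJ} can be computed block-by-block.

B has Jordan form
J =
  [6, 1, 0]
  [0, 6, 1]
  [0, 0, 6]
(up to reordering of blocks).

Per-block formulas:
  For a 3×3 Jordan block J_3(6): exp(t · J_3(6)) = e^(6t)·(I + t·N + (t^2/2)·N^2), where N is the 3×3 nilpotent shift.

After assembling e^{tJ} and conjugating by P, we get:

e^{tB} =
  [-t^2*exp(6*t) - 2*t*exp(6*t) + exp(6*t), t*exp(6*t), t^2*exp(6*t)/2 + 2*t*exp(6*t)]
  [2*t^2*exp(6*t) + 2*t*exp(6*t), -2*t*exp(6*t) + exp(6*t), -t^2*exp(6*t) - 3*t*exp(6*t)]
  [-2*t^2*exp(6*t) - 4*t*exp(6*t), 2*t*exp(6*t), t^2*exp(6*t) + 4*t*exp(6*t) + exp(6*t)]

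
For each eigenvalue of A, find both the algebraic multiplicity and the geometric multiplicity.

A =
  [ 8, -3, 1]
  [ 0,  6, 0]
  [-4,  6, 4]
λ = 6: alg = 3, geom = 2

Step 1 — factor the characteristic polynomial to read off the algebraic multiplicities:
  χ_A(x) = (x - 6)^3

Step 2 — compute geometric multiplicities via the rank-nullity identity g(λ) = n − rank(A − λI):
  rank(A − (6)·I) = 1, so dim ker(A − (6)·I) = n − 1 = 2

Summary:
  λ = 6: algebraic multiplicity = 3, geometric multiplicity = 2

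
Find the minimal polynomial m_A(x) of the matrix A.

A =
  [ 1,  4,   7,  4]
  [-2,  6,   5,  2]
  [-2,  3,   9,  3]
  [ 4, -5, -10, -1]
x^4 - 15*x^3 + 84*x^2 - 208*x + 192

The characteristic polynomial is χ_A(x) = (x - 4)^3*(x - 3), so the eigenvalues are known. The minimal polynomial is
  m_A(x) = Π_λ (x − λ)^{k_λ}
where k_λ is the size of the *largest* Jordan block for λ (equivalently, the smallest k with (A − λI)^k v = 0 for every generalised eigenvector v of λ).

  λ = 3: largest Jordan block has size 1, contributing (x − 3)
  λ = 4: largest Jordan block has size 3, contributing (x − 4)^3

So m_A(x) = (x - 4)^3*(x - 3) = x^4 - 15*x^3 + 84*x^2 - 208*x + 192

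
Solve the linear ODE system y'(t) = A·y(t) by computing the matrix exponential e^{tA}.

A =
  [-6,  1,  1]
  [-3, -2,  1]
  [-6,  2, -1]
e^{tA} =
  [-3*t*exp(-3*t) + exp(-3*t), t*exp(-3*t), t*exp(-3*t)]
  [-3*t*exp(-3*t), t*exp(-3*t) + exp(-3*t), t*exp(-3*t)]
  [-6*t*exp(-3*t), 2*t*exp(-3*t), 2*t*exp(-3*t) + exp(-3*t)]

Strategy: write A = P · J · P⁻¹ where J is a Jordan canonical form, so e^{tA} = P · e^{tJ} · P⁻¹, and e^{tJ} can be computed block-by-block.

A has Jordan form
J =
  [-3,  1,  0]
  [ 0, -3,  0]
  [ 0,  0, -3]
(up to reordering of blocks).

Per-block formulas:
  For a 1×1 block at λ = -3: exp(t · [-3]) = [e^(-3t)].
  For a 2×2 Jordan block J_2(-3): exp(t · J_2(-3)) = e^(-3t)·(I + t·N), where N is the 2×2 nilpotent shift.

After assembling e^{tJ} and conjugating by P, we get:

e^{tA} =
  [-3*t*exp(-3*t) + exp(-3*t), t*exp(-3*t), t*exp(-3*t)]
  [-3*t*exp(-3*t), t*exp(-3*t) + exp(-3*t), t*exp(-3*t)]
  [-6*t*exp(-3*t), 2*t*exp(-3*t), 2*t*exp(-3*t) + exp(-3*t)]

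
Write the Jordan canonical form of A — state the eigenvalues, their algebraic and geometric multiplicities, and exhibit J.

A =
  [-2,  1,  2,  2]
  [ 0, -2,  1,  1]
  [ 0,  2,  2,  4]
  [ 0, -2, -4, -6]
J_3(-2) ⊕ J_1(-2)

The characteristic polynomial is
  det(x·I − A) = x^4 + 8*x^3 + 24*x^2 + 32*x + 16 = (x + 2)^4

Eigenvalues and multiplicities (the geometric multiplicity of λ is n − rank(A − λI), which equals the number of Jordan blocks for λ):
  λ = -2: algebraic multiplicity = 4, geometric multiplicity = 2

Determining the block sizes for each eigenvalue:
  λ = -2: with am = 4 and gm = 2, the partition is not yet determined (e.g. several partitions of 4 into 2 parts exist). Let N = A − (-2)·I. Computing rank(N^1) = 2, rank(N^2) = 1, rank(N^3) = 0; the number of blocks of size ≥ j is rank(N^{j−1}) − rank(N^j), giving [2, 1, 1]. So we have 1 block(s) of size 3, 1 block(s) of size 1 → block sizes [3, 1]

Assembling the blocks gives a Jordan form
J =
  [-2,  1,  0,  0]
  [ 0, -2,  1,  0]
  [ 0,  0, -2,  0]
  [ 0,  0,  0, -2]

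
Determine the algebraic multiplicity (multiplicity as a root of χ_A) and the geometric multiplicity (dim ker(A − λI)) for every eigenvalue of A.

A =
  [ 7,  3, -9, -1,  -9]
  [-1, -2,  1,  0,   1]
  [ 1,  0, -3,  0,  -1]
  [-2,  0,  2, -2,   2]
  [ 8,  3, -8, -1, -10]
λ = -2: alg = 5, geom = 3

Step 1 — factor the characteristic polynomial to read off the algebraic multiplicities:
  χ_A(x) = (x + 2)^5

Step 2 — compute geometric multiplicities via the rank-nullity identity g(λ) = n − rank(A − λI):
  rank(A − (-2)·I) = 2, so dim ker(A − (-2)·I) = n − 2 = 3

Summary:
  λ = -2: algebraic multiplicity = 5, geometric multiplicity = 3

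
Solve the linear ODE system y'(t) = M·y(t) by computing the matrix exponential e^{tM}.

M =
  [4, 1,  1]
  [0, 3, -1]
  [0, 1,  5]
e^{tM} =
  [exp(4*t), t*exp(4*t), t*exp(4*t)]
  [0, -t*exp(4*t) + exp(4*t), -t*exp(4*t)]
  [0, t*exp(4*t), t*exp(4*t) + exp(4*t)]

Strategy: write M = P · J · P⁻¹ where J is a Jordan canonical form, so e^{tM} = P · e^{tJ} · P⁻¹, and e^{tJ} can be computed block-by-block.

M has Jordan form
J =
  [4, 1, 0]
  [0, 4, 0]
  [0, 0, 4]
(up to reordering of blocks).

Per-block formulas:
  For a 2×2 Jordan block J_2(4): exp(t · J_2(4)) = e^(4t)·(I + t·N), where N is the 2×2 nilpotent shift.
  For a 1×1 block at λ = 4: exp(t · [4]) = [e^(4t)].

After assembling e^{tJ} and conjugating by P, we get:

e^{tM} =
  [exp(4*t), t*exp(4*t), t*exp(4*t)]
  [0, -t*exp(4*t) + exp(4*t), -t*exp(4*t)]
  [0, t*exp(4*t), t*exp(4*t) + exp(4*t)]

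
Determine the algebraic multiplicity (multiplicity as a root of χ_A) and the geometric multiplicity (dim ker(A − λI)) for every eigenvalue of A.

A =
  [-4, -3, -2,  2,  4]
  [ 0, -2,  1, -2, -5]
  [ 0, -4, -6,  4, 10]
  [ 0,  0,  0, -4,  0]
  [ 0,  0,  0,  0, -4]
λ = -4: alg = 5, geom = 3

Step 1 — factor the characteristic polynomial to read off the algebraic multiplicities:
  χ_A(x) = (x + 4)^5

Step 2 — compute geometric multiplicities via the rank-nullity identity g(λ) = n − rank(A − λI):
  rank(A − (-4)·I) = 2, so dim ker(A − (-4)·I) = n − 2 = 3

Summary:
  λ = -4: algebraic multiplicity = 5, geometric multiplicity = 3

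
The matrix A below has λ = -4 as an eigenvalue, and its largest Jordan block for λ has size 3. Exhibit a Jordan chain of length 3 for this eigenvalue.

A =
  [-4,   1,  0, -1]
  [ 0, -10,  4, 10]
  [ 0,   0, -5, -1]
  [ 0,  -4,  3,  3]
A Jordan chain for λ = -4 of length 3:
v_1 = (-2, -4, 4, -4)ᵀ
v_2 = (1, -6, 0, -4)ᵀ
v_3 = (0, 1, 0, 0)ᵀ

Let N = A − (-4)·I. We want v_3 with N^3 v_3 = 0 but N^2 v_3 ≠ 0; then v_{j-1} := N · v_j for j = 3, …, 2.

Pick v_3 = (0, 1, 0, 0)ᵀ.
Then v_2 = N · v_3 = (1, -6, 0, -4)ᵀ.
Then v_1 = N · v_2 = (-2, -4, 4, -4)ᵀ.

Sanity check: (A − (-4)·I) v_1 = (0, 0, 0, 0)ᵀ = 0. ✓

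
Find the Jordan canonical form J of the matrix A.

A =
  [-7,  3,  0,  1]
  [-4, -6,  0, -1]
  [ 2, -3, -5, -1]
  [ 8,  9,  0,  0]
J_2(-5) ⊕ J_1(-5) ⊕ J_1(-3)

The characteristic polynomial is
  det(x·I − A) = x^4 + 18*x^3 + 120*x^2 + 350*x + 375 = (x + 3)*(x + 5)^3

Eigenvalues and multiplicities (the geometric multiplicity of λ is n − rank(A − λI), which equals the number of Jordan blocks for λ):
  λ = -5: algebraic multiplicity = 3, geometric multiplicity = 2
  λ = -3: algebraic multiplicity = 1, geometric multiplicity = 1

Determining the block sizes for each eigenvalue:
  λ = -5: 2 blocks summing to 3 forces exactly one block of size 2 and the rest size 1 → block sizes [2, 1]
  λ = -3: one block (gm = 1), so the single block has size am = 1 → block sizes [1]

Assembling the blocks gives a Jordan form
J =
  [-5,  1,  0,  0]
  [ 0, -5,  0,  0]
  [ 0,  0, -5,  0]
  [ 0,  0,  0, -3]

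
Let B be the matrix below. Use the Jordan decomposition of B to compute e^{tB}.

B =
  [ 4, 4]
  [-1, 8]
e^{tB} =
  [-2*t*exp(6*t) + exp(6*t), 4*t*exp(6*t)]
  [-t*exp(6*t), 2*t*exp(6*t) + exp(6*t)]

Strategy: write B = P · J · P⁻¹ where J is a Jordan canonical form, so e^{tB} = P · e^{tJ} · P⁻¹, and e^{tJ} can be computed block-by-block.

B has Jordan form
J =
  [6, 1]
  [0, 6]
(up to reordering of blocks).

Per-block formulas:
  For a 2×2 Jordan block J_2(6): exp(t · J_2(6)) = e^(6t)·(I + t·N), where N is the 2×2 nilpotent shift.

After assembling e^{tJ} and conjugating by P, we get:

e^{tB} =
  [-2*t*exp(6*t) + exp(6*t), 4*t*exp(6*t)]
  [-t*exp(6*t), 2*t*exp(6*t) + exp(6*t)]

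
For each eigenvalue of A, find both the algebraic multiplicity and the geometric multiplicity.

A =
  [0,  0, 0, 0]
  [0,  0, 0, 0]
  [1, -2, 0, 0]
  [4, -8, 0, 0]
λ = 0: alg = 4, geom = 3

Step 1 — factor the characteristic polynomial to read off the algebraic multiplicities:
  χ_A(x) = x^4

Step 2 — compute geometric multiplicities via the rank-nullity identity g(λ) = n − rank(A − λI):
  rank(A − (0)·I) = 1, so dim ker(A − (0)·I) = n − 1 = 3

Summary:
  λ = 0: algebraic multiplicity = 4, geometric multiplicity = 3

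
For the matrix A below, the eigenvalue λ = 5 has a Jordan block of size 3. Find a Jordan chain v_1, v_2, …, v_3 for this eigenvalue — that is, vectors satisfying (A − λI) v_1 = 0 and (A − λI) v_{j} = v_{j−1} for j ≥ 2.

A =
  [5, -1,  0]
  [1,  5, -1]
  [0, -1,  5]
A Jordan chain for λ = 5 of length 3:
v_1 = (-1, 0, -1)ᵀ
v_2 = (0, 1, 0)ᵀ
v_3 = (1, 0, 0)ᵀ

Let N = A − (5)·I. We want v_3 with N^3 v_3 = 0 but N^2 v_3 ≠ 0; then v_{j-1} := N · v_j for j = 3, …, 2.

Pick v_3 = (1, 0, 0)ᵀ.
Then v_2 = N · v_3 = (0, 1, 0)ᵀ.
Then v_1 = N · v_2 = (-1, 0, -1)ᵀ.

Sanity check: (A − (5)·I) v_1 = (0, 0, 0)ᵀ = 0. ✓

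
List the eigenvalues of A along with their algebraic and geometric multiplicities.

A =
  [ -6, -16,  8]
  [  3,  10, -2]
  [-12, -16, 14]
λ = 6: alg = 3, geom = 2

Step 1 — factor the characteristic polynomial to read off the algebraic multiplicities:
  χ_A(x) = (x - 6)^3

Step 2 — compute geometric multiplicities via the rank-nullity identity g(λ) = n − rank(A − λI):
  rank(A − (6)·I) = 1, so dim ker(A − (6)·I) = n − 1 = 2

Summary:
  λ = 6: algebraic multiplicity = 3, geometric multiplicity = 2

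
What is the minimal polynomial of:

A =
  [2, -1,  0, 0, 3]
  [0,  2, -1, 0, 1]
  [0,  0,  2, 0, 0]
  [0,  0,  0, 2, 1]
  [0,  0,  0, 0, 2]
x^3 - 6*x^2 + 12*x - 8

The characteristic polynomial is χ_A(x) = (x - 2)^5, so the eigenvalues are known. The minimal polynomial is
  m_A(x) = Π_λ (x − λ)^{k_λ}
where k_λ is the size of the *largest* Jordan block for λ (equivalently, the smallest k with (A − λI)^k v = 0 for every generalised eigenvector v of λ).

  λ = 2: largest Jordan block has size 3, contributing (x − 2)^3

So m_A(x) = (x - 2)^3 = x^3 - 6*x^2 + 12*x - 8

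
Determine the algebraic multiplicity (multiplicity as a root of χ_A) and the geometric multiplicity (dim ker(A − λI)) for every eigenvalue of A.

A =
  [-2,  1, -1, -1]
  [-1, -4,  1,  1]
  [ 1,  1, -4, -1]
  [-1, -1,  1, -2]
λ = -3: alg = 4, geom = 3

Step 1 — factor the characteristic polynomial to read off the algebraic multiplicities:
  χ_A(x) = (x + 3)^4

Step 2 — compute geometric multiplicities via the rank-nullity identity g(λ) = n − rank(A − λI):
  rank(A − (-3)·I) = 1, so dim ker(A − (-3)·I) = n − 1 = 3

Summary:
  λ = -3: algebraic multiplicity = 4, geometric multiplicity = 3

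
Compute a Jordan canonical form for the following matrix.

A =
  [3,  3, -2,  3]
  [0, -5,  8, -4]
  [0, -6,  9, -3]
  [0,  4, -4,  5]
J_2(3) ⊕ J_2(3)

The characteristic polynomial is
  det(x·I − A) = x^4 - 12*x^3 + 54*x^2 - 108*x + 81 = (x - 3)^4

Eigenvalues and multiplicities (the geometric multiplicity of λ is n − rank(A − λI), which equals the number of Jordan blocks for λ):
  λ = 3: algebraic multiplicity = 4, geometric multiplicity = 2

Determining the block sizes for each eigenvalue:
  λ = 3: with am = 4 and gm = 2, the partition is not yet determined (e.g. several partitions of 4 into 2 parts exist). Let N = A − (3)·I. Computing rank(N^1) = 2, rank(N^2) = 0; the number of blocks of size ≥ j is rank(N^{j−1}) − rank(N^j), giving [2, 2]. So we have 2 block(s) of size 2 → block sizes [2, 2]

Assembling the blocks gives a Jordan form
J =
  [3, 1, 0, 0]
  [0, 3, 0, 0]
  [0, 0, 3, 1]
  [0, 0, 0, 3]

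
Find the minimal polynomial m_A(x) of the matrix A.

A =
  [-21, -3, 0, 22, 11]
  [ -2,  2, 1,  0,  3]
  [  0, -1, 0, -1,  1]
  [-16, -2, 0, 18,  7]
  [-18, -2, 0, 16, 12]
x^5 - 11*x^4 + 43*x^3 - 73*x^2 + 56*x - 16

The characteristic polynomial is χ_A(x) = (x - 4)^2*(x - 1)^3, so the eigenvalues are known. The minimal polynomial is
  m_A(x) = Π_λ (x − λ)^{k_λ}
where k_λ is the size of the *largest* Jordan block for λ (equivalently, the smallest k with (A − λI)^k v = 0 for every generalised eigenvector v of λ).

  λ = 1: largest Jordan block has size 3, contributing (x − 1)^3
  λ = 4: largest Jordan block has size 2, contributing (x − 4)^2

So m_A(x) = (x - 4)^2*(x - 1)^3 = x^5 - 11*x^4 + 43*x^3 - 73*x^2 + 56*x - 16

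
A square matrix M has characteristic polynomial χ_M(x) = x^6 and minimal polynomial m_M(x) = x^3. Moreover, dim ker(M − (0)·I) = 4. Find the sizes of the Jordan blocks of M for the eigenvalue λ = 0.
Block sizes for λ = 0: [3, 1, 1, 1]

Step 1 — from the characteristic polynomial, algebraic multiplicity of λ = 0 is 6. From dim ker(M − (0)·I) = 4, there are exactly 4 Jordan blocks for λ = 0.
Step 2 — from the minimal polynomial, the factor (x − 0)^3 tells us the largest block for λ = 0 has size 3.
Step 3 — with total size 6, 4 blocks, and largest block 3, the block sizes (in nonincreasing order) are [3, 1, 1, 1].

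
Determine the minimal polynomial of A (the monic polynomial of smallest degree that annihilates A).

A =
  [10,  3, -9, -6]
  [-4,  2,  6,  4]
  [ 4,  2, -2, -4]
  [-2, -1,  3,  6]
x^2 - 8*x + 16

The characteristic polynomial is χ_A(x) = (x - 4)^4, so the eigenvalues are known. The minimal polynomial is
  m_A(x) = Π_λ (x − λ)^{k_λ}
where k_λ is the size of the *largest* Jordan block for λ (equivalently, the smallest k with (A − λI)^k v = 0 for every generalised eigenvector v of λ).

  λ = 4: largest Jordan block has size 2, contributing (x − 4)^2

So m_A(x) = (x - 4)^2 = x^2 - 8*x + 16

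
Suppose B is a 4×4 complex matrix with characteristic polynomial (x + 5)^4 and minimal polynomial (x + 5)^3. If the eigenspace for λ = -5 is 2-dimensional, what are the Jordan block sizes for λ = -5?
Block sizes for λ = -5: [3, 1]

Step 1 — from the characteristic polynomial, algebraic multiplicity of λ = -5 is 4. From dim ker(B − (-5)·I) = 2, there are exactly 2 Jordan blocks for λ = -5.
Step 2 — from the minimal polynomial, the factor (x + 5)^3 tells us the largest block for λ = -5 has size 3.
Step 3 — with total size 4, 2 blocks, and largest block 3, the block sizes (in nonincreasing order) are [3, 1].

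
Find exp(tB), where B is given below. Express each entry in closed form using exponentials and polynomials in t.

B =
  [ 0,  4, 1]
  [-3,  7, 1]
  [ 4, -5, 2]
e^{tB} =
  [t^2*exp(3*t)/2 - 3*t*exp(3*t) + exp(3*t), -t^2*exp(3*t)/2 + 4*t*exp(3*t), t*exp(3*t)]
  [t^2*exp(3*t)/2 - 3*t*exp(3*t), -t^2*exp(3*t)/2 + 4*t*exp(3*t) + exp(3*t), t*exp(3*t)]
  [-t^2*exp(3*t)/2 + 4*t*exp(3*t), t^2*exp(3*t)/2 - 5*t*exp(3*t), -t*exp(3*t) + exp(3*t)]

Strategy: write B = P · J · P⁻¹ where J is a Jordan canonical form, so e^{tB} = P · e^{tJ} · P⁻¹, and e^{tJ} can be computed block-by-block.

B has Jordan form
J =
  [3, 1, 0]
  [0, 3, 1]
  [0, 0, 3]
(up to reordering of blocks).

Per-block formulas:
  For a 3×3 Jordan block J_3(3): exp(t · J_3(3)) = e^(3t)·(I + t·N + (t^2/2)·N^2), where N is the 3×3 nilpotent shift.

After assembling e^{tJ} and conjugating by P, we get:

e^{tB} =
  [t^2*exp(3*t)/2 - 3*t*exp(3*t) + exp(3*t), -t^2*exp(3*t)/2 + 4*t*exp(3*t), t*exp(3*t)]
  [t^2*exp(3*t)/2 - 3*t*exp(3*t), -t^2*exp(3*t)/2 + 4*t*exp(3*t) + exp(3*t), t*exp(3*t)]
  [-t^2*exp(3*t)/2 + 4*t*exp(3*t), t^2*exp(3*t)/2 - 5*t*exp(3*t), -t*exp(3*t) + exp(3*t)]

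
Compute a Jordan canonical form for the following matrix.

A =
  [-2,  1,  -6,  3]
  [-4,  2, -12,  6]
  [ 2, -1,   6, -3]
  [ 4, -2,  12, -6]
J_2(0) ⊕ J_1(0) ⊕ J_1(0)

The characteristic polynomial is
  det(x·I − A) = x^4

Eigenvalues and multiplicities (the geometric multiplicity of λ is n − rank(A − λI), which equals the number of Jordan blocks for λ):
  λ = 0: algebraic multiplicity = 4, geometric multiplicity = 3

Determining the block sizes for each eigenvalue:
  λ = 0: 3 blocks summing to 4 forces exactly one block of size 2 and the rest size 1 → block sizes [2, 1, 1]

Assembling the blocks gives a Jordan form
J =
  [0, 1, 0, 0]
  [0, 0, 0, 0]
  [0, 0, 0, 0]
  [0, 0, 0, 0]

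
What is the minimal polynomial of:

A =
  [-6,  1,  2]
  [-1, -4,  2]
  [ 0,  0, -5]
x^2 + 10*x + 25

The characteristic polynomial is χ_A(x) = (x + 5)^3, so the eigenvalues are known. The minimal polynomial is
  m_A(x) = Π_λ (x − λ)^{k_λ}
where k_λ is the size of the *largest* Jordan block for λ (equivalently, the smallest k with (A − λI)^k v = 0 for every generalised eigenvector v of λ).

  λ = -5: largest Jordan block has size 2, contributing (x + 5)^2

So m_A(x) = (x + 5)^2 = x^2 + 10*x + 25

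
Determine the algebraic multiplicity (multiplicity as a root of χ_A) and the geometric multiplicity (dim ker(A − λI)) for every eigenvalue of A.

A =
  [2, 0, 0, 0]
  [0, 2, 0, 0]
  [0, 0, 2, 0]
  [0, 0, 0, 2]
λ = 2: alg = 4, geom = 4

Step 1 — factor the characteristic polynomial to read off the algebraic multiplicities:
  χ_A(x) = (x - 2)^4

Step 2 — compute geometric multiplicities via the rank-nullity identity g(λ) = n − rank(A − λI):
  rank(A − (2)·I) = 0, so dim ker(A − (2)·I) = n − 0 = 4

Summary:
  λ = 2: algebraic multiplicity = 4, geometric multiplicity = 4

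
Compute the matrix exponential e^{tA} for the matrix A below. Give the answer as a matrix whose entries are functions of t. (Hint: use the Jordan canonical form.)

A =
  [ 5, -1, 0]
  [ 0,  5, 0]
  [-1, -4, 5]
e^{tA} =
  [exp(5*t), -t*exp(5*t), 0]
  [0, exp(5*t), 0]
  [-t*exp(5*t), t^2*exp(5*t)/2 - 4*t*exp(5*t), exp(5*t)]

Strategy: write A = P · J · P⁻¹ where J is a Jordan canonical form, so e^{tA} = P · e^{tJ} · P⁻¹, and e^{tJ} can be computed block-by-block.

A has Jordan form
J =
  [5, 1, 0]
  [0, 5, 1]
  [0, 0, 5]
(up to reordering of blocks).

Per-block formulas:
  For a 3×3 Jordan block J_3(5): exp(t · J_3(5)) = e^(5t)·(I + t·N + (t^2/2)·N^2), where N is the 3×3 nilpotent shift.

After assembling e^{tJ} and conjugating by P, we get:

e^{tA} =
  [exp(5*t), -t*exp(5*t), 0]
  [0, exp(5*t), 0]
  [-t*exp(5*t), t^2*exp(5*t)/2 - 4*t*exp(5*t), exp(5*t)]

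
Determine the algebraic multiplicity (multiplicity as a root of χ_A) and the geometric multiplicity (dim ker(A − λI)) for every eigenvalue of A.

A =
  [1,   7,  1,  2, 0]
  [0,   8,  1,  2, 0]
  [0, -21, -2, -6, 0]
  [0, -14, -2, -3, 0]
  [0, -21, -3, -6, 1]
λ = 1: alg = 5, geom = 4

Step 1 — factor the characteristic polynomial to read off the algebraic multiplicities:
  χ_A(x) = (x - 1)^5

Step 2 — compute geometric multiplicities via the rank-nullity identity g(λ) = n − rank(A − λI):
  rank(A − (1)·I) = 1, so dim ker(A − (1)·I) = n − 1 = 4

Summary:
  λ = 1: algebraic multiplicity = 5, geometric multiplicity = 4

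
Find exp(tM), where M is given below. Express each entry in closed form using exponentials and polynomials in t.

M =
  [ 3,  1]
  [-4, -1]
e^{tM} =
  [2*t*exp(t) + exp(t), t*exp(t)]
  [-4*t*exp(t), -2*t*exp(t) + exp(t)]

Strategy: write M = P · J · P⁻¹ where J is a Jordan canonical form, so e^{tM} = P · e^{tJ} · P⁻¹, and e^{tJ} can be computed block-by-block.

M has Jordan form
J =
  [1, 1]
  [0, 1]
(up to reordering of blocks).

Per-block formulas:
  For a 2×2 Jordan block J_2(1): exp(t · J_2(1)) = e^(1t)·(I + t·N), where N is the 2×2 nilpotent shift.

After assembling e^{tJ} and conjugating by P, we get:

e^{tM} =
  [2*t*exp(t) + exp(t), t*exp(t)]
  [-4*t*exp(t), -2*t*exp(t) + exp(t)]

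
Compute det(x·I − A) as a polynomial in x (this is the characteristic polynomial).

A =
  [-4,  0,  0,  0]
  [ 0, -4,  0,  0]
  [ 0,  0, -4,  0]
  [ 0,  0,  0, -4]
x^4 + 16*x^3 + 96*x^2 + 256*x + 256

Expanding det(x·I − A) (e.g. by cofactor expansion or by noting that A is similar to its Jordan form J, which has the same characteristic polynomial as A) gives
  χ_A(x) = x^4 + 16*x^3 + 96*x^2 + 256*x + 256
which factors as (x + 4)^4. The eigenvalues (with algebraic multiplicities) are λ = -4 with multiplicity 4.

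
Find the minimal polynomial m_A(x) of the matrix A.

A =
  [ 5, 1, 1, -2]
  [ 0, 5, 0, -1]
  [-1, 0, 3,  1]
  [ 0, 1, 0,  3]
x^2 - 8*x + 16

The characteristic polynomial is χ_A(x) = (x - 4)^4, so the eigenvalues are known. The minimal polynomial is
  m_A(x) = Π_λ (x − λ)^{k_λ}
where k_λ is the size of the *largest* Jordan block for λ (equivalently, the smallest k with (A − λI)^k v = 0 for every generalised eigenvector v of λ).

  λ = 4: largest Jordan block has size 2, contributing (x − 4)^2

So m_A(x) = (x - 4)^2 = x^2 - 8*x + 16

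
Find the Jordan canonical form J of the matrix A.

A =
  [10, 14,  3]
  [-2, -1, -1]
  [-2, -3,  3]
J_3(4)

The characteristic polynomial is
  det(x·I − A) = x^3 - 12*x^2 + 48*x - 64 = (x - 4)^3

Eigenvalues and multiplicities (the geometric multiplicity of λ is n − rank(A − λI), which equals the number of Jordan blocks for λ):
  λ = 4: algebraic multiplicity = 3, geometric multiplicity = 1

Determining the block sizes for each eigenvalue:
  λ = 4: one block (gm = 1), so the single block has size am = 3 → block sizes [3]

Assembling the blocks gives a Jordan form
J =
  [4, 1, 0]
  [0, 4, 1]
  [0, 0, 4]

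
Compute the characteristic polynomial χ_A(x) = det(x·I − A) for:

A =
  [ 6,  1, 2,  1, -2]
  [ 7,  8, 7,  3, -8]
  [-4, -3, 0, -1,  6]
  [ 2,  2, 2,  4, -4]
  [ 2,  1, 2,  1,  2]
x^5 - 20*x^4 + 160*x^3 - 640*x^2 + 1280*x - 1024

Expanding det(x·I − A) (e.g. by cofactor expansion or by noting that A is similar to its Jordan form J, which has the same characteristic polynomial as A) gives
  χ_A(x) = x^5 - 20*x^4 + 160*x^3 - 640*x^2 + 1280*x - 1024
which factors as (x - 4)^5. The eigenvalues (with algebraic multiplicities) are λ = 4 with multiplicity 5.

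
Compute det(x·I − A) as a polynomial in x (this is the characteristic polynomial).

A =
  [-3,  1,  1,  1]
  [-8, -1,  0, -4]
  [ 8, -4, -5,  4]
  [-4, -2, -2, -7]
x^4 + 16*x^3 + 90*x^2 + 200*x + 125

Expanding det(x·I − A) (e.g. by cofactor expansion or by noting that A is similar to its Jordan form J, which has the same characteristic polynomial as A) gives
  χ_A(x) = x^4 + 16*x^3 + 90*x^2 + 200*x + 125
which factors as (x + 1)*(x + 5)^3. The eigenvalues (with algebraic multiplicities) are λ = -5 with multiplicity 3, λ = -1 with multiplicity 1.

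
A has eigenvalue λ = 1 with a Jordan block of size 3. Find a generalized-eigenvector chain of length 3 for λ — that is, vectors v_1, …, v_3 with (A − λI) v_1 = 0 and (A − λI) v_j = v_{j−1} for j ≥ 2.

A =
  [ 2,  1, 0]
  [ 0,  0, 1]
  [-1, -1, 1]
A Jordan chain for λ = 1 of length 3:
v_1 = (1, -1, -1)ᵀ
v_2 = (1, 0, -1)ᵀ
v_3 = (1, 0, 0)ᵀ

Let N = A − (1)·I. We want v_3 with N^3 v_3 = 0 but N^2 v_3 ≠ 0; then v_{j-1} := N · v_j for j = 3, …, 2.

Pick v_3 = (1, 0, 0)ᵀ.
Then v_2 = N · v_3 = (1, 0, -1)ᵀ.
Then v_1 = N · v_2 = (1, -1, -1)ᵀ.

Sanity check: (A − (1)·I) v_1 = (0, 0, 0)ᵀ = 0. ✓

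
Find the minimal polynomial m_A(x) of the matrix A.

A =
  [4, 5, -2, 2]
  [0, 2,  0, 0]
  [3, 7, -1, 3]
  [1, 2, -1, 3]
x^2 - 4*x + 4

The characteristic polynomial is χ_A(x) = (x - 2)^4, so the eigenvalues are known. The minimal polynomial is
  m_A(x) = Π_λ (x − λ)^{k_λ}
where k_λ is the size of the *largest* Jordan block for λ (equivalently, the smallest k with (A − λI)^k v = 0 for every generalised eigenvector v of λ).

  λ = 2: largest Jordan block has size 2, contributing (x − 2)^2

So m_A(x) = (x - 2)^2 = x^2 - 4*x + 4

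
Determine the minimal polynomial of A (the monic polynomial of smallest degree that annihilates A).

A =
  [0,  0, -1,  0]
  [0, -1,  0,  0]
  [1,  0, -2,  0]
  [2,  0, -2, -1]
x^2 + 2*x + 1

The characteristic polynomial is χ_A(x) = (x + 1)^4, so the eigenvalues are known. The minimal polynomial is
  m_A(x) = Π_λ (x − λ)^{k_λ}
where k_λ is the size of the *largest* Jordan block for λ (equivalently, the smallest k with (A − λI)^k v = 0 for every generalised eigenvector v of λ).

  λ = -1: largest Jordan block has size 2, contributing (x + 1)^2

So m_A(x) = (x + 1)^2 = x^2 + 2*x + 1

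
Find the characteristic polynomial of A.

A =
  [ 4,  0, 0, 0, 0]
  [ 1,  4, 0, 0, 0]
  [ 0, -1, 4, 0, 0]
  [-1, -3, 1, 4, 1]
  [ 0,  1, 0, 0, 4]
x^5 - 20*x^4 + 160*x^3 - 640*x^2 + 1280*x - 1024

Expanding det(x·I − A) (e.g. by cofactor expansion or by noting that A is similar to its Jordan form J, which has the same characteristic polynomial as A) gives
  χ_A(x) = x^5 - 20*x^4 + 160*x^3 - 640*x^2 + 1280*x - 1024
which factors as (x - 4)^5. The eigenvalues (with algebraic multiplicities) are λ = 4 with multiplicity 5.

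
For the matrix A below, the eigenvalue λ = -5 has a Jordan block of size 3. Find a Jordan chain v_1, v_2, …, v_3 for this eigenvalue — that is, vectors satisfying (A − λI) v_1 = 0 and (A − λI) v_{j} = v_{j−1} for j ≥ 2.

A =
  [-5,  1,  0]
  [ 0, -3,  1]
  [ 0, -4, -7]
A Jordan chain for λ = -5 of length 3:
v_1 = (2, 0, 0)ᵀ
v_2 = (1, 2, -4)ᵀ
v_3 = (0, 1, 0)ᵀ

Let N = A − (-5)·I. We want v_3 with N^3 v_3 = 0 but N^2 v_3 ≠ 0; then v_{j-1} := N · v_j for j = 3, …, 2.

Pick v_3 = (0, 1, 0)ᵀ.
Then v_2 = N · v_3 = (1, 2, -4)ᵀ.
Then v_1 = N · v_2 = (2, 0, 0)ᵀ.

Sanity check: (A − (-5)·I) v_1 = (0, 0, 0)ᵀ = 0. ✓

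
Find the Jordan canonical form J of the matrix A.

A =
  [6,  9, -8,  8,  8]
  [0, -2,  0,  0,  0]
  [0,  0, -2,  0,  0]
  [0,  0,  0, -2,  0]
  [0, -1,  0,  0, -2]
J_2(-2) ⊕ J_1(-2) ⊕ J_1(-2) ⊕ J_1(6)

The characteristic polynomial is
  det(x·I − A) = x^5 + 2*x^4 - 24*x^3 - 112*x^2 - 176*x - 96 = (x - 6)*(x + 2)^4

Eigenvalues and multiplicities (the geometric multiplicity of λ is n − rank(A − λI), which equals the number of Jordan blocks for λ):
  λ = -2: algebraic multiplicity = 4, geometric multiplicity = 3
  λ = 6: algebraic multiplicity = 1, geometric multiplicity = 1

Determining the block sizes for each eigenvalue:
  λ = -2: 3 blocks summing to 4 forces exactly one block of size 2 and the rest size 1 → block sizes [2, 1, 1]
  λ = 6: one block (gm = 1), so the single block has size am = 1 → block sizes [1]

Assembling the blocks gives a Jordan form
J =
  [-2,  1,  0,  0, 0]
  [ 0, -2,  0,  0, 0]
  [ 0,  0, -2,  0, 0]
  [ 0,  0,  0, -2, 0]
  [ 0,  0,  0,  0, 6]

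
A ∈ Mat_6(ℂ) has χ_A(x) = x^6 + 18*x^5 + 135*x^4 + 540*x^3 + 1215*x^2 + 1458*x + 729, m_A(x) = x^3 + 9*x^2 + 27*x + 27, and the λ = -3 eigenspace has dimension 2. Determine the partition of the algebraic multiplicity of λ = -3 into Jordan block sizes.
Block sizes for λ = -3: [3, 3]

Step 1 — from the characteristic polynomial, algebraic multiplicity of λ = -3 is 6. From dim ker(A − (-3)·I) = 2, there are exactly 2 Jordan blocks for λ = -3.
Step 2 — from the minimal polynomial, the factor (x + 3)^3 tells us the largest block for λ = -3 has size 3.
Step 3 — with total size 6, 2 blocks, and largest block 3, the block sizes (in nonincreasing order) are [3, 3].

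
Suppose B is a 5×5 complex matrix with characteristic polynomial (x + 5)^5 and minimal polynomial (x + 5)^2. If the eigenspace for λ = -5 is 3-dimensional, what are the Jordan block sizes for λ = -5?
Block sizes for λ = -5: [2, 2, 1]

Step 1 — from the characteristic polynomial, algebraic multiplicity of λ = -5 is 5. From dim ker(B − (-5)·I) = 3, there are exactly 3 Jordan blocks for λ = -5.
Step 2 — from the minimal polynomial, the factor (x + 5)^2 tells us the largest block for λ = -5 has size 2.
Step 3 — with total size 5, 3 blocks, and largest block 2, the block sizes (in nonincreasing order) are [2, 2, 1].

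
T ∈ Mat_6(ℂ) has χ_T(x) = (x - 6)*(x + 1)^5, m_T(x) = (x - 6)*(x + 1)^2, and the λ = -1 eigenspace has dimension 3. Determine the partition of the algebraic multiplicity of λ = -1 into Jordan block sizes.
Block sizes for λ = -1: [2, 2, 1]

Step 1 — from the characteristic polynomial, algebraic multiplicity of λ = -1 is 5. From dim ker(T − (-1)·I) = 3, there are exactly 3 Jordan blocks for λ = -1.
Step 2 — from the minimal polynomial, the factor (x + 1)^2 tells us the largest block for λ = -1 has size 2.
Step 3 — with total size 5, 3 blocks, and largest block 2, the block sizes (in nonincreasing order) are [2, 2, 1].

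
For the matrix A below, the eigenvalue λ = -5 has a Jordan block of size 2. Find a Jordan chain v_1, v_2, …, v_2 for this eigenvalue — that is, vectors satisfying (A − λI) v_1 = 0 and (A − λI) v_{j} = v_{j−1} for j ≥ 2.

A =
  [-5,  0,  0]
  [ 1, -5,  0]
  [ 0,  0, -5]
A Jordan chain for λ = -5 of length 2:
v_1 = (0, 1, 0)ᵀ
v_2 = (1, 0, 0)ᵀ

Let N = A − (-5)·I. We want v_2 with N^2 v_2 = 0 but N^1 v_2 ≠ 0; then v_{j-1} := N · v_j for j = 2, …, 2.

Pick v_2 = (1, 0, 0)ᵀ.
Then v_1 = N · v_2 = (0, 1, 0)ᵀ.

Sanity check: (A − (-5)·I) v_1 = (0, 0, 0)ᵀ = 0. ✓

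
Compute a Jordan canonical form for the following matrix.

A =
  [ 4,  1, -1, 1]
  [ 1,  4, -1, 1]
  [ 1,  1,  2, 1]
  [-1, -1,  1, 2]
J_2(3) ⊕ J_1(3) ⊕ J_1(3)

The characteristic polynomial is
  det(x·I − A) = x^4 - 12*x^3 + 54*x^2 - 108*x + 81 = (x - 3)^4

Eigenvalues and multiplicities (the geometric multiplicity of λ is n − rank(A − λI), which equals the number of Jordan blocks for λ):
  λ = 3: algebraic multiplicity = 4, geometric multiplicity = 3

Determining the block sizes for each eigenvalue:
  λ = 3: 3 blocks summing to 4 forces exactly one block of size 2 and the rest size 1 → block sizes [2, 1, 1]

Assembling the blocks gives a Jordan form
J =
  [3, 1, 0, 0]
  [0, 3, 0, 0]
  [0, 0, 3, 0]
  [0, 0, 0, 3]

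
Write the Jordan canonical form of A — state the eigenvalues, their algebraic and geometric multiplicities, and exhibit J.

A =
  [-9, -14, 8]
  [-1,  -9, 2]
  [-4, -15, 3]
J_3(-5)

The characteristic polynomial is
  det(x·I − A) = x^3 + 15*x^2 + 75*x + 125 = (x + 5)^3

Eigenvalues and multiplicities (the geometric multiplicity of λ is n − rank(A − λI), which equals the number of Jordan blocks for λ):
  λ = -5: algebraic multiplicity = 3, geometric multiplicity = 1

Determining the block sizes for each eigenvalue:
  λ = -5: one block (gm = 1), so the single block has size am = 3 → block sizes [3]

Assembling the blocks gives a Jordan form
J =
  [-5,  1,  0]
  [ 0, -5,  1]
  [ 0,  0, -5]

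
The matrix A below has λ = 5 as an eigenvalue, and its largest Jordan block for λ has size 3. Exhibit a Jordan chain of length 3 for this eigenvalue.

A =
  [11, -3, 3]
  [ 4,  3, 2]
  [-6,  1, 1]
A Jordan chain for λ = 5 of length 3:
v_1 = (6, 4, -8)ᵀ
v_2 = (6, 4, -6)ᵀ
v_3 = (1, 0, 0)ᵀ

Let N = A − (5)·I. We want v_3 with N^3 v_3 = 0 but N^2 v_3 ≠ 0; then v_{j-1} := N · v_j for j = 3, …, 2.

Pick v_3 = (1, 0, 0)ᵀ.
Then v_2 = N · v_3 = (6, 4, -6)ᵀ.
Then v_1 = N · v_2 = (6, 4, -8)ᵀ.

Sanity check: (A − (5)·I) v_1 = (0, 0, 0)ᵀ = 0. ✓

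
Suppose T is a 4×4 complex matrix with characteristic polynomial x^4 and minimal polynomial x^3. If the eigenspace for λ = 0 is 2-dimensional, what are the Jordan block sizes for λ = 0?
Block sizes for λ = 0: [3, 1]

Step 1 — from the characteristic polynomial, algebraic multiplicity of λ = 0 is 4. From dim ker(T − (0)·I) = 2, there are exactly 2 Jordan blocks for λ = 0.
Step 2 — from the minimal polynomial, the factor (x − 0)^3 tells us the largest block for λ = 0 has size 3.
Step 3 — with total size 4, 2 blocks, and largest block 3, the block sizes (in nonincreasing order) are [3, 1].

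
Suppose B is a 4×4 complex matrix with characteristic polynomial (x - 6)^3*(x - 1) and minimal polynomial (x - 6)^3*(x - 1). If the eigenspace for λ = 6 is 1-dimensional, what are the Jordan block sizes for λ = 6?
Block sizes for λ = 6: [3]

Step 1 — from the characteristic polynomial, algebraic multiplicity of λ = 6 is 3. From dim ker(B − (6)·I) = 1, there are exactly 1 Jordan blocks for λ = 6.
Step 2 — from the minimal polynomial, the factor (x − 6)^3 tells us the largest block for λ = 6 has size 3.
Step 3 — with total size 3, 1 blocks, and largest block 3, the block sizes (in nonincreasing order) are [3].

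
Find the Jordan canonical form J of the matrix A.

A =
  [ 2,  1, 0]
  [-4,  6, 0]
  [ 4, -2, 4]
J_2(4) ⊕ J_1(4)

The characteristic polynomial is
  det(x·I − A) = x^3 - 12*x^2 + 48*x - 64 = (x - 4)^3

Eigenvalues and multiplicities (the geometric multiplicity of λ is n − rank(A − λI), which equals the number of Jordan blocks for λ):
  λ = 4: algebraic multiplicity = 3, geometric multiplicity = 2

Determining the block sizes for each eigenvalue:
  λ = 4: 2 blocks summing to 3 forces exactly one block of size 2 and the rest size 1 → block sizes [2, 1]

Assembling the blocks gives a Jordan form
J =
  [4, 1, 0]
  [0, 4, 0]
  [0, 0, 4]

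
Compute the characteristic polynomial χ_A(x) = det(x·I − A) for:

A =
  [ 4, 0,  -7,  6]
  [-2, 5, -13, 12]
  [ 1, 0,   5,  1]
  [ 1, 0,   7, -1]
x^4 - 13*x^3 + 45*x^2 + 25*x - 250

Expanding det(x·I − A) (e.g. by cofactor expansion or by noting that A is similar to its Jordan form J, which has the same characteristic polynomial as A) gives
  χ_A(x) = x^4 - 13*x^3 + 45*x^2 + 25*x - 250
which factors as (x - 5)^3*(x + 2). The eigenvalues (with algebraic multiplicities) are λ = -2 with multiplicity 1, λ = 5 with multiplicity 3.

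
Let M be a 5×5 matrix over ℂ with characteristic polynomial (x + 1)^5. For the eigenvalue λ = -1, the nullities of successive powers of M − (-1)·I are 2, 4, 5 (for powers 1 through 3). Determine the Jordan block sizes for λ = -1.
Block sizes for λ = -1: [3, 2]

From the dimensions of kernels of powers, the number of Jordan blocks of size at least j is d_j − d_{j−1} where d_j = dim ker(N^j) (with d_0 = 0). Computing the differences gives [2, 2, 1].
The number of blocks of size exactly k is (#blocks of size ≥ k) − (#blocks of size ≥ k + 1), so the partition is: 1 block(s) of size 2, 1 block(s) of size 3.
In nonincreasing order the block sizes are [3, 2].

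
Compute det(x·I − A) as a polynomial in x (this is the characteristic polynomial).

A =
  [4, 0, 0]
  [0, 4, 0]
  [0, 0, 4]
x^3 - 12*x^2 + 48*x - 64

Expanding det(x·I − A) (e.g. by cofactor expansion or by noting that A is similar to its Jordan form J, which has the same characteristic polynomial as A) gives
  χ_A(x) = x^3 - 12*x^2 + 48*x - 64
which factors as (x - 4)^3. The eigenvalues (with algebraic multiplicities) are λ = 4 with multiplicity 3.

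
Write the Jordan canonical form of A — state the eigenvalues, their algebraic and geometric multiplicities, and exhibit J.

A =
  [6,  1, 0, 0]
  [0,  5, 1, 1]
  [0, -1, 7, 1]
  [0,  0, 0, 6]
J_3(6) ⊕ J_1(6)

The characteristic polynomial is
  det(x·I − A) = x^4 - 24*x^3 + 216*x^2 - 864*x + 1296 = (x - 6)^4

Eigenvalues and multiplicities (the geometric multiplicity of λ is n − rank(A − λI), which equals the number of Jordan blocks for λ):
  λ = 6: algebraic multiplicity = 4, geometric multiplicity = 2

Determining the block sizes for each eigenvalue:
  λ = 6: with am = 4 and gm = 2, the partition is not yet determined (e.g. several partitions of 4 into 2 parts exist). Let N = A − (6)·I. Computing rank(N^1) = 2, rank(N^2) = 1, rank(N^3) = 0; the number of blocks of size ≥ j is rank(N^{j−1}) − rank(N^j), giving [2, 1, 1]. So we have 1 block(s) of size 3, 1 block(s) of size 1 → block sizes [3, 1]

Assembling the blocks gives a Jordan form
J =
  [6, 1, 0, 0]
  [0, 6, 1, 0]
  [0, 0, 6, 0]
  [0, 0, 0, 6]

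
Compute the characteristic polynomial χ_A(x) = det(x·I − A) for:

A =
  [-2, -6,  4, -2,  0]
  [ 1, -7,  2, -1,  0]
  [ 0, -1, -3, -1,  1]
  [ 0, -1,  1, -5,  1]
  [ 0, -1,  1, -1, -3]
x^5 + 20*x^4 + 160*x^3 + 640*x^2 + 1280*x + 1024

Expanding det(x·I − A) (e.g. by cofactor expansion or by noting that A is similar to its Jordan form J, which has the same characteristic polynomial as A) gives
  χ_A(x) = x^5 + 20*x^4 + 160*x^3 + 640*x^2 + 1280*x + 1024
which factors as (x + 4)^5. The eigenvalues (with algebraic multiplicities) are λ = -4 with multiplicity 5.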